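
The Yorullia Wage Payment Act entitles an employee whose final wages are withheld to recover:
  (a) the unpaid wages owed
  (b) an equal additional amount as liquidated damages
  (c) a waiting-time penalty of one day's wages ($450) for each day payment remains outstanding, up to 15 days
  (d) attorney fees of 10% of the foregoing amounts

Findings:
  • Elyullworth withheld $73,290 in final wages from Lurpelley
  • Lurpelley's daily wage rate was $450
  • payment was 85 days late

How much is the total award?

Liquidated damages (equal amount): $73,290
Penalty days: min(85, 15) = 15
Waiting-time penalty: 15 × $450 = $6,750
Subtotal: $73,290 + $73,290 + $6,750 = $153,330
Attorney fees: 10% of $153,330 = $15,333
Total award: $153,330 + $15,333 = $168,663

$168,663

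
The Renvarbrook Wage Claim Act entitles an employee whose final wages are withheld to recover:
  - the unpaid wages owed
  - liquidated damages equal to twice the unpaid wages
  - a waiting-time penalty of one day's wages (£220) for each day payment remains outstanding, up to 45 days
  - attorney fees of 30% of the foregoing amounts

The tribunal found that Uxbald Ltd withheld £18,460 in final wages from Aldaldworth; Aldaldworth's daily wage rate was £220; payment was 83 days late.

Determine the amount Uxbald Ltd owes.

£84,864

Doubled: 2 × £18,460 = £36,920
Penalty days: min(83, 45) = 45
Waiting-time penalty: 45 × £220 = £9,900
Subtotal: £18,460 + £36,920 + £9,900 = £65,280
Attorney fees: 30% of £65,280 = £19,584
Total award: £65,280 + £19,584 = £84,864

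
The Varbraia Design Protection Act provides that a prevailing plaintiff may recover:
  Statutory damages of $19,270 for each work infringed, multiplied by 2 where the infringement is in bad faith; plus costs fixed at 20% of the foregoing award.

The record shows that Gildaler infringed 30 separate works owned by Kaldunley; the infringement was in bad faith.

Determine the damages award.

Statutory damages: 30 × $19,270 = $578,100
Doubled: 2 × $578,100 = $1,156,200
Costs: 20% of $1,156,200 = $231,240
Award plus costs: $1,156,200 + $231,240 = $1,387,440

$1,387,440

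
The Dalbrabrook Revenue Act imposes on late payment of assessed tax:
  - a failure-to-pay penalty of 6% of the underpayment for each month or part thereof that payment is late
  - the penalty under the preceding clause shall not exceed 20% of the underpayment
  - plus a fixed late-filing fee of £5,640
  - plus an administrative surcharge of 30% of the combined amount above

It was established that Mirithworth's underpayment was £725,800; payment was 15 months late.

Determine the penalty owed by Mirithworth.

Accrued rate: 6% × 15 = 90%, capped at 20% → 20%
Failure-to-pay penalty: 20% of £725,800 = £145,160
Penalty before surcharge: £145,160 + £5,640 = £150,800
Administrative surcharge: 30% of £150,800 = £45,240
Total penalty: £150,800 + £45,240 = £196,040

Penalty: £196,040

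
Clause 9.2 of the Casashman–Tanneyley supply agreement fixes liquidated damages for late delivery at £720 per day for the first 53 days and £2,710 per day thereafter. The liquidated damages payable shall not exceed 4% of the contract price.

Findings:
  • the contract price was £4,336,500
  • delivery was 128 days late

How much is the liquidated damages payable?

£173,460

First 53 days: 53 × £720 = £38,160
Remaining days: (128 − 53) × £2,710 = £203,250
Accrued per-day damages: £38,160 + £203,250 = £241,410
Cap: 4% of £4,336,500 = £173,460
Cap at £173,460: £241,410 exceeds the cap → £173,460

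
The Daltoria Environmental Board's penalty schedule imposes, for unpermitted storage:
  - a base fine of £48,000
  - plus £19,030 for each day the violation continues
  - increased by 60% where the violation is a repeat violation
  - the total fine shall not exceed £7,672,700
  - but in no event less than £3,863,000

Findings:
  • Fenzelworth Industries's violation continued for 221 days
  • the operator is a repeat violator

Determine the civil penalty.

£6,805,808

Per-day component: 221 × £19,030 = £4,205,630
Base plus per-day: £48,000 + £4,205,630 = £4,253,630
Enhancement: 60% of £4,253,630 = £2,552,178
Enhanced fine: £4,253,630 + £2,552,178 = £6,805,808
Cap at £7,672,700: £6,805,808 is within the cap, no reduction.
Minimum £3,863,000: £6,805,808 meets the minimum, no increase.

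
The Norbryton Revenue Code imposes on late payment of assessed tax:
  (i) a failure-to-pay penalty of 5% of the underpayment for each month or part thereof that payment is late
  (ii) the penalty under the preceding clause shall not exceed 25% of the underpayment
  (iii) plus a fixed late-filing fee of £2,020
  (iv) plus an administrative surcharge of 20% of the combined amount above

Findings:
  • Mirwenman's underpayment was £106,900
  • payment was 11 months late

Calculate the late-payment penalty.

£34,494

Accrued rate: 5% × 11 = 55%, capped at 25% → 25%
Failure-to-pay penalty: 25% of £106,900 = £26,725
Penalty before surcharge: £26,725 + £2,020 = £28,745
Administrative surcharge: 20% of £28,745 = £5,749
Total penalty: £28,745 + £5,749 = £34,494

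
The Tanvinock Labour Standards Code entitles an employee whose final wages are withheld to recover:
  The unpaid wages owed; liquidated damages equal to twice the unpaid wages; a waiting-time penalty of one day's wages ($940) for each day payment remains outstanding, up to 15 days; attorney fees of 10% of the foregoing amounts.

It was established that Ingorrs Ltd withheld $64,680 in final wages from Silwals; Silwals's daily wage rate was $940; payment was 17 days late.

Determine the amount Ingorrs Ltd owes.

$228,954

Doubled: 2 × $64,680 = $129,360
Penalty days: min(17, 15) = 15
Waiting-time penalty: 15 × $940 = $14,100
Subtotal: $64,680 + $129,360 + $14,100 = $208,140
Attorney fees: 10% of $208,140 = $20,814
Total award: $208,140 + $20,814 = $228,954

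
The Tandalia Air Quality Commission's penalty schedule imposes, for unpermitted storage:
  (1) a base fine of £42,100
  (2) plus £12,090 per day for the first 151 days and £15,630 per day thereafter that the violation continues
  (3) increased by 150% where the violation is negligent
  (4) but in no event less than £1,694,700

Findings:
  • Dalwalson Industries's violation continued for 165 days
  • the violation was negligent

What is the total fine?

£5,216,275

First 151 days: 151 × £12,090 = £1,825,590
Remaining days: (165 − 151) × £15,630 = £218,820
Per-day component: £1,825,590 + £218,820 = £2,044,410
Base plus per-day: £42,100 + £2,044,410 = £2,086,510
Enhancement: 150% of £2,086,510 = £3,129,765
Enhanced fine: £2,086,510 + £3,129,765 = £5,216,275
Minimum £1,694,700: £5,216,275 meets the minimum, no increase.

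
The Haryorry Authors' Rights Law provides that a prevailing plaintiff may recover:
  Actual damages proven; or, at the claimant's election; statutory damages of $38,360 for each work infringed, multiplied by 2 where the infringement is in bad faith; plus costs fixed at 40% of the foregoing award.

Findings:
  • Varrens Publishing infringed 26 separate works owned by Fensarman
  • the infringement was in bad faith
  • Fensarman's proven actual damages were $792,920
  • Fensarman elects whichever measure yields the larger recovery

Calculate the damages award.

Award: $2,792,608

Statutory damages: 26 × $38,360 = $997,360
Doubled: 2 × $997,360 = $1,994,720
Greater of actual damages ($792,920) or enhanced statutory damages ($1,994,720): $1,994,720
Costs: 40% of $1,994,720 = $797,888
Award plus costs: $1,994,720 + $797,888 = $2,792,608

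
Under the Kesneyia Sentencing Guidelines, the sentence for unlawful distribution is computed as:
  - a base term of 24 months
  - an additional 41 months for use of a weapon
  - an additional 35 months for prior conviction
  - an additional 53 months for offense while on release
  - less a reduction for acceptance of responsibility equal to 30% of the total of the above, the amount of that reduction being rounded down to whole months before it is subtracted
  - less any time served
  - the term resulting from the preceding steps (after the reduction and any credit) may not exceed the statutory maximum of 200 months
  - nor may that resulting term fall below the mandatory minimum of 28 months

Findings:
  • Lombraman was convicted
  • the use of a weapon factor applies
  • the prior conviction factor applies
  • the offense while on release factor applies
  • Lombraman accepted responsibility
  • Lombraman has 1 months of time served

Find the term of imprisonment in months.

Use of a weapon enhancement: +41 months
Prior conviction enhancement: +35 months
Offense while on release enhancement: +53 months
Adjusted term: 24 months + 41 months + 35 months + 53 months = 153 months
Acceptance of responsibility reduction: 30% of 153 months = 45 months (rounded down)
After reduction: 153 − 45 = 108 months
Less time served: 108 months − 1 months = 107 months
Cap at 200 months: 107 months is within the cap, no reduction.
Minimum 28 months: 107 months meets the minimum, no increase.

107 months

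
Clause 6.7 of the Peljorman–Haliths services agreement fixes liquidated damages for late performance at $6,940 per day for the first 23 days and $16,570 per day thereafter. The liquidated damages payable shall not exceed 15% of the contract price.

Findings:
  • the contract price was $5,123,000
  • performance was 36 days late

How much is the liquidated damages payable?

Liquidated damages: $375,030

First 23 days: 23 × $6,940 = $159,620
Remaining days: (36 − 23) × $16,570 = $215,410
Accrued per-day damages: $159,620 + $215,410 = $375,030
Cap: 15% of $5,123,000 = $768,450
Cap at $768,450: $375,030 is within the cap, no reduction.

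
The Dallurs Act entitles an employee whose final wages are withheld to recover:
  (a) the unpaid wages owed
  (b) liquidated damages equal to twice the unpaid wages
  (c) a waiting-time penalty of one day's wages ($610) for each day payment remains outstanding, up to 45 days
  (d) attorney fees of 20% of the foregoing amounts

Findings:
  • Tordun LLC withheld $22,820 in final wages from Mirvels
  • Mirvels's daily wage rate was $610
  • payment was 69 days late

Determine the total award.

$115,092

Doubled: 2 × $22,820 = $45,640
Penalty days: min(69, 45) = 45
Waiting-time penalty: 45 × $610 = $27,450
Subtotal: $22,820 + $45,640 + $27,450 = $95,910
Attorney fees: 20% of $95,910 = $19,182
Total award: $95,910 + $19,182 = $115,092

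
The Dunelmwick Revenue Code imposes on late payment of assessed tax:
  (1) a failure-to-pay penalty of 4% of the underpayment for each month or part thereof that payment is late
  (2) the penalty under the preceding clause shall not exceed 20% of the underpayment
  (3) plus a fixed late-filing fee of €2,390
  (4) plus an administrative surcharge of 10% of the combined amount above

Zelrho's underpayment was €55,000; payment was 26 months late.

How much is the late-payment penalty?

Accrued rate: 4% × 26 = 104%, capped at 20% → 20%
Failure-to-pay penalty: 20% of €55,000 = €11,000
Penalty before surcharge: €11,000 + €2,390 = €13,390
Administrative surcharge: 10% of €13,390 = €1,339
Total penalty: €13,390 + €1,339 = €14,729

€14,729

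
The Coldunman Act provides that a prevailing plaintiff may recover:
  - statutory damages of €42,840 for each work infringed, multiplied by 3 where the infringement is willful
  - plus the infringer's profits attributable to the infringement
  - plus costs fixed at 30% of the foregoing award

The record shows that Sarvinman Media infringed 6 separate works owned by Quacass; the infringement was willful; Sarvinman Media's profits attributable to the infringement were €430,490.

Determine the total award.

€1,562,093

Statutory damages: 6 × €42,840 = €257,040
Trebled: 3 × €257,040 = €771,120
Combined award: €771,120 + €430,490 = €1,201,610
Costs: 30% of €1,201,610 = €360,483
Award plus costs: €1,201,610 + €360,483 = €1,562,093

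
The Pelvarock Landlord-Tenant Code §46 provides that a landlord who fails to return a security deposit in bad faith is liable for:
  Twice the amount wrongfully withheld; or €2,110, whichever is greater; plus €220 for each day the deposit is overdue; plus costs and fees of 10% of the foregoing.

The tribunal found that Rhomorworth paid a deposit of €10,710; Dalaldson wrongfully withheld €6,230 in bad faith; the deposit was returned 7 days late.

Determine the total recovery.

Doubled: 2 × €6,230 = €12,460
Minimum €2,110: €12,460 meets the minimum, no increase.
Late-return penalty: 7 × €220 = €1,540
Damages plus late penalty: €12,460 + €1,540 = €14,000
Costs and fees: 10% of €14,000 = €1,400
Total recovery: €14,000 + €1,400 = €15,400

€15,400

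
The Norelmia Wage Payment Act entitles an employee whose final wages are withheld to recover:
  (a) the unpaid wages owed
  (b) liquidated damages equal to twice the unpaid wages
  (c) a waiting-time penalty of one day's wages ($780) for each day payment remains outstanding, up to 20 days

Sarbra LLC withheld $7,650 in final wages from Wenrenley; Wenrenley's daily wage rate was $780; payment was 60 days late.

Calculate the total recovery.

$38,550

Doubled: 2 × $7,650 = $15,300
Penalty days: min(60, 20) = 20
Waiting-time penalty: 20 × $780 = $15,600
Total award: $7,650 + $15,300 + $15,600 = $38,550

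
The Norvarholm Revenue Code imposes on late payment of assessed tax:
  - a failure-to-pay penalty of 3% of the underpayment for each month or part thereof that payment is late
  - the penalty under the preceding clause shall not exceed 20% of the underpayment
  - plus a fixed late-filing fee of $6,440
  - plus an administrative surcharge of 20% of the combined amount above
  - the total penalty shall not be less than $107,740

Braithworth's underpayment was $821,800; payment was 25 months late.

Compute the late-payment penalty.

Accrued rate: 3% × 25 = 75%, capped at 20% → 20%
Failure-to-pay penalty: 20% of $821,800 = $164,360
Penalty before surcharge: $164,360 + $6,440 = $170,800
Administrative surcharge: 20% of $170,800 = $34,160
Total penalty: $170,800 + $34,160 = $204,960
Minimum $107,740: $204,960 meets the minimum, no increase.

$204,960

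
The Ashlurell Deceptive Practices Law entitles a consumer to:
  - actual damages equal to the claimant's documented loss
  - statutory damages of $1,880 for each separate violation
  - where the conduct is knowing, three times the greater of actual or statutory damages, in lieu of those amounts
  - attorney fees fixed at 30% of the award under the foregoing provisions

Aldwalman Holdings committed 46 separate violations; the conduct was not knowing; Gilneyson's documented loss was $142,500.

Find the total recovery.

Statutory damages: 46 × $1,880 = $86,480
Conduct not knowing: the in-lieu enhancement does not apply.
Actual plus statutory damages: $142,500 + $86,480 = $228,980
Attorney fees: 30% of $228,980 = $68,694
Total recovery: $228,980 + $68,694 = $297,674

$297,674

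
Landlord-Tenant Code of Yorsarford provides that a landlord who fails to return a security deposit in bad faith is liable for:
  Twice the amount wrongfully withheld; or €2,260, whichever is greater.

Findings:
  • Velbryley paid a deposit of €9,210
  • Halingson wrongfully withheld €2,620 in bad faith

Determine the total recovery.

Doubled: 2 × €2,620 = €5,240
Minimum €2,260: €5,240 meets the minimum, no increase.

Recovery: €5,240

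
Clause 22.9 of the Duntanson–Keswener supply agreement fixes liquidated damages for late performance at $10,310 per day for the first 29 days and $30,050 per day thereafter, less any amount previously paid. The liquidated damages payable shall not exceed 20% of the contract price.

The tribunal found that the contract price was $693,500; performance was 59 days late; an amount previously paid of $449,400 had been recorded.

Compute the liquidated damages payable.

$138,700

First 29 days: 29 × $10,310 = $298,990
Remaining days: (59 − 29) × $30,050 = $901,500
Accrued per-day damages: $298,990 + $901,500 = $1,200,490
Less amount previously paid: $1,200,490 − $449,400 = $751,090
Cap: 20% of $693,500 = $138,700
Cap at $138,700: $751,090 exceeds the cap → $138,700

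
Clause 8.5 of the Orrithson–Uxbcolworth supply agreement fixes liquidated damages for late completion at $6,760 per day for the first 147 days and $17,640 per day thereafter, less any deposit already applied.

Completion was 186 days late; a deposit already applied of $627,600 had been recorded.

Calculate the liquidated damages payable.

First 147 days: 147 × $6,760 = $993,720
Remaining days: (186 − 147) × $17,640 = $687,960
Accrued per-day damages: $993,720 + $687,960 = $1,681,680
Less deposit already applied: $1,681,680 − $627,600 = $1,054,080

$1,054,080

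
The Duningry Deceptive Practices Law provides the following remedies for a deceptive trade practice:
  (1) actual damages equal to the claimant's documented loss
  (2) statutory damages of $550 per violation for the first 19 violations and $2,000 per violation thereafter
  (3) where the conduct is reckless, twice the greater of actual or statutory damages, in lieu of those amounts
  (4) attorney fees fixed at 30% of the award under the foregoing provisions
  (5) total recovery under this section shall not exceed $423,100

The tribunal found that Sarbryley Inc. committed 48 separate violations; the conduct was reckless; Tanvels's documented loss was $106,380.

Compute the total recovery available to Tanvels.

$276,588

First 19 violations: 19 × $550 = $10,450
Remaining violations: (48 − 19) × $2,000 = $58,000
Statutory damages: $10,450 + $58,000 = $68,450
Greater of actual damages ($106,380) or statutory damages ($68,450): $106,380
Doubled: 2 × $106,380 = $212,760
Attorney fees: 30% of $212,760 = $63,828
Total before cap: $212,760 + $63,828 = $276,588
Cap at $423,100: $276,588 is within the cap, no reduction.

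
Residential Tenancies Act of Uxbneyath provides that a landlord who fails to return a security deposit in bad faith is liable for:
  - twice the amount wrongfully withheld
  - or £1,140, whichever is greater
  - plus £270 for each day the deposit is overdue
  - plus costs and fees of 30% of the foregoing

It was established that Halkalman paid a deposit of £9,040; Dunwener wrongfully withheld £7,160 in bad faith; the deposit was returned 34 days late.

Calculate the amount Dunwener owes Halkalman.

£30,550

Doubled: 2 × £7,160 = £14,320
Minimum £1,140: £14,320 meets the minimum, no increase.
Late-return penalty: 34 × £270 = £9,180
Damages plus late penalty: £14,320 + £9,180 = £23,500
Costs and fees: 30% of £23,500 = £7,050
Total recovery: £23,500 + £7,050 = £30,550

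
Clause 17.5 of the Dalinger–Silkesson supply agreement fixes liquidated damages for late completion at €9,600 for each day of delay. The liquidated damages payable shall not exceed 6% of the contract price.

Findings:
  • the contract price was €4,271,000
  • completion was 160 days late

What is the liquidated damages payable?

Per-day damages: 160 × €9,600 = €1,536,000
Cap: 6% of €4,271,000 = €256,260
Cap at €256,260: €1,536,000 exceeds the cap → €256,260

€256,260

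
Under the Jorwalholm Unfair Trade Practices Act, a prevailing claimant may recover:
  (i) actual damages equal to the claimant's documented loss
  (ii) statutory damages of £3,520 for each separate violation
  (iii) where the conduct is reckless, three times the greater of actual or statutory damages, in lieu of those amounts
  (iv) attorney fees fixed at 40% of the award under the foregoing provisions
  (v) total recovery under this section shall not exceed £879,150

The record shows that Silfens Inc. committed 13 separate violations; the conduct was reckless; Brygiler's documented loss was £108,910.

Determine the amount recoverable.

£457,422

Statutory damages: 13 × £3,520 = £45,760
Greater of actual damages (£108,910) or statutory damages (£45,760): £108,910
Trebled: 3 × £108,910 = £326,730
Attorney fees: 40% of £326,730 = £130,692
Total before cap: £326,730 + £130,692 = £457,422
Cap at £879,150: £457,422 is within the cap, no reduction.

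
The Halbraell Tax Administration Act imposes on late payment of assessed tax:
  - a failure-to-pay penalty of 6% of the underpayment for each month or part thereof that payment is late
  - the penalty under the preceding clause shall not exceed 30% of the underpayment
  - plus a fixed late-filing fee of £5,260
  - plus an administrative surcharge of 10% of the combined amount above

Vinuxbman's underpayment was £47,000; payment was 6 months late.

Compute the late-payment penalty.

£21,296

Accrued rate: 6% × 6 = 36%, capped at 30% → 30%
Failure-to-pay penalty: 30% of £47,000 = £14,100
Penalty before surcharge: £14,100 + £5,260 = £19,360
Administrative surcharge: 10% of £19,360 = £1,936
Total penalty: £19,360 + £1,936 = £21,296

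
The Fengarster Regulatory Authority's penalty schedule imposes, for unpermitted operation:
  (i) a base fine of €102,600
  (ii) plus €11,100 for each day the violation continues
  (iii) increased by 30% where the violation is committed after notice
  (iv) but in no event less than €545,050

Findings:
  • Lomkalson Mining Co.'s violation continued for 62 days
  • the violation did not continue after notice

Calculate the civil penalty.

€790,800

Per-day component: 62 × €11,100 = €688,200
Base plus per-day: €102,600 + €688,200 = €790,800
The violation did not continue after notice: no 30% increase.
Minimum €545,050: €790,800 meets the minimum, no increase.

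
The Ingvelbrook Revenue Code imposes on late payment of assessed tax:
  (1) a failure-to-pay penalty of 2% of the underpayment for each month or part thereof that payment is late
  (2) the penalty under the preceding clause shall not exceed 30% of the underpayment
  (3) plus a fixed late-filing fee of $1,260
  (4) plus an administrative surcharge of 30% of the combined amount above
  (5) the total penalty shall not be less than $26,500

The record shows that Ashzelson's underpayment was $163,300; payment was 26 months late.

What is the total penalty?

Accrued rate: 2% × 26 = 52%, capped at 30% → 30%
Failure-to-pay penalty: 30% of $163,300 = $48,990
Penalty before surcharge: $48,990 + $1,260 = $50,250
Administrative surcharge: 30% of $50,250 = $15,075
Total penalty: $50,250 + $15,075 = $65,325
Minimum $26,500: $65,325 meets the minimum, no increase.

$65,325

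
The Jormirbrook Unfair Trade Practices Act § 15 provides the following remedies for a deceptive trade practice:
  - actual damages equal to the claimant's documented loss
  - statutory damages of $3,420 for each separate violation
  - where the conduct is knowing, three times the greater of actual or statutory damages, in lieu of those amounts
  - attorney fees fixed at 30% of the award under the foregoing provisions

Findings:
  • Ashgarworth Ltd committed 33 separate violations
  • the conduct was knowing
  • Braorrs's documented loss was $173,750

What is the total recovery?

Statutory damages: 33 × $3,420 = $112,860
Greater of actual damages ($173,750) or statutory damages ($112,860): $173,750
Trebled: 3 × $173,750 = $521,250
Attorney fees: 30% of $521,250 = $156,375
Total recovery: $521,250 + $156,375 = $677,625

$677,625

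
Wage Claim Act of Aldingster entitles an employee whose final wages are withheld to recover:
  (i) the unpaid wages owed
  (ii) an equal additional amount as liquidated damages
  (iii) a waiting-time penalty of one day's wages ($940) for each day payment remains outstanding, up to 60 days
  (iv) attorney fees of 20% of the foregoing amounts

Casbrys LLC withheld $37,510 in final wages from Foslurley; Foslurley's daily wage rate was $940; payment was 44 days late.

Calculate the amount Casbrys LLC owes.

Liquidated damages (equal amount): $37,510
Penalty days: min(44, 60) = 44
Waiting-time penalty: 44 × $940 = $41,360
Subtotal: $37,510 + $37,510 + $41,360 = $116,380
Attorney fees: 20% of $116,380 = $23,276
Total award: $116,380 + $23,276 = $139,656

$139,656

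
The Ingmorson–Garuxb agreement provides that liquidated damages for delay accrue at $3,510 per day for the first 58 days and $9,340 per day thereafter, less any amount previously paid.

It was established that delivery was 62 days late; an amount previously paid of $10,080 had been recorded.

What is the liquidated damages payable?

$230,860

First 58 days: 58 × $3,510 = $203,580
Remaining days: (62 − 58) × $9,340 = $37,360
Accrued per-day damages: $203,580 + $37,360 = $240,940
Less amount previously paid: $240,940 − $10,080 = $230,860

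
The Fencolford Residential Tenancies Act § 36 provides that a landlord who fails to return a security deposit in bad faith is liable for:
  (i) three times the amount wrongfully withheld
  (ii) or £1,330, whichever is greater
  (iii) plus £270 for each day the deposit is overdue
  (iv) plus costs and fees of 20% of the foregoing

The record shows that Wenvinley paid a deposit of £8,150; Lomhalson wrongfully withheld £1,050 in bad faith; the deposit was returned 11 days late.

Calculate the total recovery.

Trebled: 3 × £1,050 = £3,150
Minimum £1,330: £3,150 meets the minimum, no increase.
Late-return penalty: 11 × £270 = £2,970
Damages plus late penalty: £3,150 + £2,970 = £6,120
Costs and fees: 20% of £6,120 = £1,224
Total recovery: £6,120 + £1,224 = £7,344

£7,344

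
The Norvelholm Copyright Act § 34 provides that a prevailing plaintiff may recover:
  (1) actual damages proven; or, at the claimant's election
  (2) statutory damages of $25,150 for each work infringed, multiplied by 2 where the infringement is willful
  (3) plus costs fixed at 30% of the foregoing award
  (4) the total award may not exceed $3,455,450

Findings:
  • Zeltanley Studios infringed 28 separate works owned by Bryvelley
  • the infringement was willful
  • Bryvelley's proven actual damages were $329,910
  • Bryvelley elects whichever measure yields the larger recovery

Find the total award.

Statutory damages: 28 × $25,150 = $704,200
Doubled: 2 × $704,200 = $1,408,400
Greater of actual damages ($329,910) or enhanced statutory damages ($1,408,400): $1,408,400
Costs: 30% of $1,408,400 = $422,520
Award plus costs: $1,408,400 + $422,520 = $1,830,920
Cap at $3,455,450: $1,830,920 is within the cap, no reduction.

$1,830,920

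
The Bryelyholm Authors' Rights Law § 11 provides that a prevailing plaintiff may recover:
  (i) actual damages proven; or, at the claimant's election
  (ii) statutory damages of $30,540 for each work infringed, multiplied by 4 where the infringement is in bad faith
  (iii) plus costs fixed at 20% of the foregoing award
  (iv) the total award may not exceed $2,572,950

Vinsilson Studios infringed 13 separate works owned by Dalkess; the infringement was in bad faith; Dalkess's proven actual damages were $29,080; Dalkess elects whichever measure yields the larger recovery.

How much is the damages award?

$1,905,696

Statutory damages: 13 × $30,540 = $397,020
Multiplied by 4: 4 × $397,020 = $1,588,080
Greater of actual damages ($29,080) or enhanced statutory damages ($1,588,080): $1,588,080
Costs: 20% of $1,588,080 = $317,616
Award plus costs: $1,588,080 + $317,616 = $1,905,696
Cap at $2,572,950: $1,905,696 is within the cap, no reduction.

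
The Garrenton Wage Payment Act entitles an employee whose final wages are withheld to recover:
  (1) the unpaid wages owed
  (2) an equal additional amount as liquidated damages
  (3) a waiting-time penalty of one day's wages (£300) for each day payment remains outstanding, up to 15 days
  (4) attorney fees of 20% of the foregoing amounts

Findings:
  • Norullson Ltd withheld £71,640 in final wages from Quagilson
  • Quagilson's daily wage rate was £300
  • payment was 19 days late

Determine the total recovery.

Liquidated damages (equal amount): £71,640
Penalty days: min(19, 15) = 15
Waiting-time penalty: 15 × £300 = £4,500
Subtotal: £71,640 + £71,640 + £4,500 = £147,780
Attorney fees: 20% of £147,780 = £29,556
Total award: £147,780 + £29,556 = £177,336

£177,336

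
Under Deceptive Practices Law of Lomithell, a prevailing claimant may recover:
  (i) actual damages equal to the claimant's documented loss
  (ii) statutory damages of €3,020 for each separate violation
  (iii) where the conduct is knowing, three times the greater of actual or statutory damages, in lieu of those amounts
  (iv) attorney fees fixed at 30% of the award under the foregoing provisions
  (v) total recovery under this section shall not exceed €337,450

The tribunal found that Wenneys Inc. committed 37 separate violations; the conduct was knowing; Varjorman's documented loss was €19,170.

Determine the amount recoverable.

Statutory damages: 37 × €3,020 = €111,740
Greater of actual damages (€19,170) or statutory damages (€111,740): €111,740
Trebled: 3 × €111,740 = €335,220
Attorney fees: 30% of €335,220 = €100,566
Total before cap: €335,220 + €100,566 = €435,786
Cap at €337,450: €435,786 exceeds the cap → €337,450

€337,450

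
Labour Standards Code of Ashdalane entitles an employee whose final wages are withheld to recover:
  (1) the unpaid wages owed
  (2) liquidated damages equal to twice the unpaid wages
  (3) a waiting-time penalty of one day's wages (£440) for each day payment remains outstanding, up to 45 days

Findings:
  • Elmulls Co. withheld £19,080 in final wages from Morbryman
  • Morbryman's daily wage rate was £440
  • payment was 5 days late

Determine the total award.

Doubled: 2 × £19,080 = £38,160
Penalty days: min(5, 45) = 5
Waiting-time penalty: 5 × £440 = £2,200
Total award: £19,080 + £38,160 + £2,200 = £59,440

£59,440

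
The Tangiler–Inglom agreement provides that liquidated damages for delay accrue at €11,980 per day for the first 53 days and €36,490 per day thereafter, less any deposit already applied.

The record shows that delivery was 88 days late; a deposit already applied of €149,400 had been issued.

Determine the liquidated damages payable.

First 53 days: 53 × €11,980 = €634,940
Remaining days: (88 − 53) × €36,490 = €1,277,150
Accrued per-day damages: €634,940 + €1,277,150 = €1,912,090
Less deposit already applied: €1,912,090 − €149,400 = €1,762,690

€1,762,690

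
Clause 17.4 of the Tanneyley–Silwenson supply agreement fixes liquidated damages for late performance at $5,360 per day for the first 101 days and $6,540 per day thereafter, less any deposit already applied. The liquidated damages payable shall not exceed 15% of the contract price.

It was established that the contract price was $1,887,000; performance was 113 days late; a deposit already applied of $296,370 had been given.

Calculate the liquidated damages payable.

Liquidated damages: $283,050

First 101 days: 101 × $5,360 = $541,360
Remaining days: (113 − 101) × $6,540 = $78,480
Accrued per-day damages: $541,360 + $78,480 = $619,840
Less deposit already applied: $619,840 − $296,370 = $323,470
Cap: 15% of $1,887,000 = $283,050
Cap at $283,050: $323,470 exceeds the cap → $283,050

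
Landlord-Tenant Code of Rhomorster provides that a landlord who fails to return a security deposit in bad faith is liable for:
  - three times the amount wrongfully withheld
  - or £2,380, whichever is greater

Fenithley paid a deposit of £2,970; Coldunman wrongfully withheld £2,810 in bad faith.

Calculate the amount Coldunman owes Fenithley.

£8,430

Trebled: 3 × £2,810 = £8,430
Minimum £2,380: £8,430 meets the minimum, no increase.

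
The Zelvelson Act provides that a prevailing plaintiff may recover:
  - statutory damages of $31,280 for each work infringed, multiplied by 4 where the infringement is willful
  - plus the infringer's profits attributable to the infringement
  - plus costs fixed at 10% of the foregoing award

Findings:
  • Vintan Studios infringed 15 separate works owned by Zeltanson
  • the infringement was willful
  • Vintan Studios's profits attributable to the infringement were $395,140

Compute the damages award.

$2,499,134

Statutory damages: 15 × $31,280 = $469,200
Multiplied by 4: 4 × $469,200 = $1,876,800
Combined award: $1,876,800 + $395,140 = $2,271,940
Costs: 10% of $2,271,940 = $227,194
Award plus costs: $2,271,940 + $227,194 = $2,499,134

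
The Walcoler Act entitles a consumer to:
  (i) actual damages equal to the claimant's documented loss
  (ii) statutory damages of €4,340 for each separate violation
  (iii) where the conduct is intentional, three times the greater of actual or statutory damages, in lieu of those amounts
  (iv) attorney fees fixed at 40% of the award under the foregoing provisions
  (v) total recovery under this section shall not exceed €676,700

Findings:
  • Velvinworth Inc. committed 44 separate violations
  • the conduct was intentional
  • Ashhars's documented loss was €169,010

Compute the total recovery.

Statutory damages: 44 × €4,340 = €190,960
Greater of actual damages (€169,010) or statutory damages (€190,960): €190,960
Trebled: 3 × €190,960 = €572,880
Attorney fees: 40% of €572,880 = €229,152
Total before cap: €572,880 + €229,152 = €802,032
Cap at €676,700: €802,032 exceeds the cap → €676,700

€676,700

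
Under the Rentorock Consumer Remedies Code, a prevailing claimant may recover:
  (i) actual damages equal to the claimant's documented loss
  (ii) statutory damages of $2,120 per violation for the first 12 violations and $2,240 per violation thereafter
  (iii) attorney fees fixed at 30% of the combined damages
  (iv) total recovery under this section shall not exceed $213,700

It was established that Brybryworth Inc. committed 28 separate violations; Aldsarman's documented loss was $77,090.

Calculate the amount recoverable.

$179,881

First 12 violations: 12 × $2,120 = $25,440
Remaining violations: (28 − 12) × $2,240 = $35,840
Statutory damages: $25,440 + $35,840 = $61,280
Combined damages: $77,090 + $61,280 = $138,370
Attorney fees: 30% of $138,370 = $41,511
Total before cap: $138,370 + $41,511 = $179,881
Cap at $213,700: $179,881 is within the cap, no reduction.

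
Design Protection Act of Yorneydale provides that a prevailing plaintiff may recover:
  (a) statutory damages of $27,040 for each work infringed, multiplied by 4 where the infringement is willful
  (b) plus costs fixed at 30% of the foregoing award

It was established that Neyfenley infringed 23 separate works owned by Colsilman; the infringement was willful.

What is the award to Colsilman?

$3,233,984

Statutory damages: 23 × $27,040 = $621,920
Multiplied by 4: 4 × $621,920 = $2,487,680
Costs: 30% of $2,487,680 = $746,304
Award plus costs: $2,487,680 + $746,304 = $3,233,984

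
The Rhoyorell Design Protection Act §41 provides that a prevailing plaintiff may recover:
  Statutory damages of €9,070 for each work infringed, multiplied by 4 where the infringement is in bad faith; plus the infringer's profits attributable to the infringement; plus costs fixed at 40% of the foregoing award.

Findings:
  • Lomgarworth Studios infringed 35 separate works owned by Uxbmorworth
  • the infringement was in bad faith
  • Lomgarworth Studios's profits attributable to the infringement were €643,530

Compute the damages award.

€2,678,662

Statutory damages: 35 × €9,070 = €317,450
Multiplied by 4: 4 × €317,450 = €1,269,800
Combined award: €1,269,800 + €643,530 = €1,913,330
Costs: 40% of €1,913,330 = €765,332
Award plus costs: €1,913,330 + €765,332 = €2,678,662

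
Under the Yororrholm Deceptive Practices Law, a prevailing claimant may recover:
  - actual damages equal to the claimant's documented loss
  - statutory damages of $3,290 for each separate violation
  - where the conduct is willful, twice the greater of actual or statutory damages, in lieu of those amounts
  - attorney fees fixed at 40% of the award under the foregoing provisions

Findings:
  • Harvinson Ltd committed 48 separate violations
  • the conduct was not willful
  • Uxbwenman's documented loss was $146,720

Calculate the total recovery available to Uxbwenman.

Statutory damages: 48 × $3,290 = $157,920
Conduct not willful: the in-lieu enhancement does not apply.
Actual plus statutory damages: $146,720 + $157,920 = $304,640
Attorney fees: 40% of $304,640 = $121,856
Total recovery: $304,640 + $121,856 = $426,496

$426,496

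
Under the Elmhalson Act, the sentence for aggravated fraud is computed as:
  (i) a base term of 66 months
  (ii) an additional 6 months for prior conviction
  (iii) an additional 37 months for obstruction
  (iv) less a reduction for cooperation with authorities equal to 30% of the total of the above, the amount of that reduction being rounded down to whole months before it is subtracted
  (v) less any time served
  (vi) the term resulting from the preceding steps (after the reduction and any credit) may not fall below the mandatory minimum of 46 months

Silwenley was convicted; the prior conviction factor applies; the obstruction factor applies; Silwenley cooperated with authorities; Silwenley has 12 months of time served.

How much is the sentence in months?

Prior conviction enhancement: +6 months
Obstruction enhancement: +37 months
Adjusted term: 66 months + 6 months + 37 months = 109 months
Cooperation with authorities reduction: 30% of 109 months = 32 months (rounded down)
After reduction: 109 − 32 = 77 months
Less time served: 77 months − 12 months = 65 months
Minimum 46 months: 65 months meets the minimum, no increase.

Sentence: 65 months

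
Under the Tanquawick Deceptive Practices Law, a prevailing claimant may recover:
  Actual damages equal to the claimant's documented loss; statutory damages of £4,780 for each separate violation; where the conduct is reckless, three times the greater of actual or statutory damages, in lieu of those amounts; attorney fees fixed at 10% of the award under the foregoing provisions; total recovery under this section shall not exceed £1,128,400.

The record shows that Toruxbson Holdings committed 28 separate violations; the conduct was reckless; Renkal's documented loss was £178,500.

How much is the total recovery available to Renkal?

Statutory damages: 28 × £4,780 = £133,840
Greater of actual damages (£178,500) or statutory damages (£133,840): £178,500
Trebled: 3 × £178,500 = £535,500
Attorney fees: 10% of £535,500 = £53,550
Total before cap: £535,500 + £53,550 = £589,050
Cap at £1,128,400: £589,050 is within the cap, no reduction.

£589,050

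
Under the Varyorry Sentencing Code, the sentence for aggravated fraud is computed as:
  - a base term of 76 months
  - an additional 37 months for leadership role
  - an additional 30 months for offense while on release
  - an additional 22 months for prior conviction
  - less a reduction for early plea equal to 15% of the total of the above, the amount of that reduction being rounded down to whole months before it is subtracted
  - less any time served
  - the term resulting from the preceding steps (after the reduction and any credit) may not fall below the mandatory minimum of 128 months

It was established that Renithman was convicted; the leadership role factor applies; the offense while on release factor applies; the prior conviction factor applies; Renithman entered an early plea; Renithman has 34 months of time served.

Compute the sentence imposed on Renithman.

Leadership role enhancement: +37 months
Offense while on release enhancement: +30 months
Prior conviction enhancement: +22 months
Adjusted term: 76 months + 37 months + 30 months + 22 months = 165 months
Early plea reduction: 15% of 165 months = 24 months (rounded down)
After reduction: 165 − 24 = 141 months
Less time served: 141 months − 34 months = 107 months
Minimum 128 months: 107 months is below the minimum → 128 months

128 months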